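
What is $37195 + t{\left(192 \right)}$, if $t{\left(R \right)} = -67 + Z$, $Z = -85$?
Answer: $37043$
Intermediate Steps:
$t{\left(R \right)} = -152$ ($t{\left(R \right)} = -67 - 85 = -152$)
$37195 + t{\left(192 \right)} = 37195 - 152 = 37043$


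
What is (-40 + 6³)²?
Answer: 30976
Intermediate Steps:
(-40 + 6³)² = (-40 + 216)² = 176² = 30976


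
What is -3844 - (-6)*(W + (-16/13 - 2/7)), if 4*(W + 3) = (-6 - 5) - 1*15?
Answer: -355819/91 ≈ -3910.1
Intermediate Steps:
W = -19/2 (W = -3 + ((-6 - 5) - 1*15)/4 = -3 + (-11 - 15)/4 = -3 + (1/4)*(-26) = -3 - 13/2 = -19/2 ≈ -9.5000)
-3844 - (-6)*(W + (-16/13 - 2/7)) = -3844 - (-6)*(-19/2 + (-16/13 - 2/7)) = -3844 - (-6)*(-19/2 - 138/91) = -3844 - (-6)*(-2005)/182 = -3844 - 1*6015/91 = -3844 - 6015/91 = -355819/91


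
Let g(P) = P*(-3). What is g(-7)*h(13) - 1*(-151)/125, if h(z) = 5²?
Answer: 65776/125 ≈ 526.21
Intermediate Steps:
g(P) = -3*P
h(z) = 25
g(-7)*h(13) - 1*(-151)/125 = -3*(-7)*25 - 1*(-151)/125 = 21*25 + 151*(1/125) = 525 + 151/125 = 65776/125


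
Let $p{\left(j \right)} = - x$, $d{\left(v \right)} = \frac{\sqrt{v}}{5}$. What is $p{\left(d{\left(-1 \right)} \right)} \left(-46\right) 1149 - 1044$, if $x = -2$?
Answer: $-106752$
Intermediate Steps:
$d{\left(v \right)} = \frac{\sqrt{v}}{5}$
$p{\left(j \right)} = 2$ ($p{\left(j \right)} = \left(-1\right) \left(-2\right) = 2$)
$p{\left(d{\left(-1 \right)} \right)} \left(-46\right) 1149 - 1044 = 2 \left(-46\right) 1149 - 1044 = \left(-92\right) 1149 - 1044 = -105708 - 1044 = -106752$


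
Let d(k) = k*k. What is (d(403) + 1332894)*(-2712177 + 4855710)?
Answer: 3205231325499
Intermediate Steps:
d(k) = k**2
(d(403) + 1332894)*(-2712177 + 4855710) = (403**2 + 1332894)*(-2712177 + 4855710) = (162409 + 1332894)*2143533 = 1495303*2143533 = 3205231325499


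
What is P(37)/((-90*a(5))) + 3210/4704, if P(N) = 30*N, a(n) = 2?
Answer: -12899/2352 ≈ -5.4843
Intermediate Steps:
P(37)/((-90*a(5))) + 3210/4704 = (30*37)/((-90*2)) + 3210/4704 = 1110/(-180) + 3210*(1/4704) = 1110*(-1/180) + 535/784 = -37/6 + 535/784 = -12899/2352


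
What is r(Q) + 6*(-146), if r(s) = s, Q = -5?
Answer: -881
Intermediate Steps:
r(Q) + 6*(-146) = -5 + 6*(-146) = -5 - 876 = -881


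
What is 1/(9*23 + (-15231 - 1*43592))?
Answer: -1/58616 ≈ -1.7060e-5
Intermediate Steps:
1/(9*23 + (-15231 - 1*43592)) = 1/(207 + (-15231 - 43592)) = 1/(207 - 58823) = 1/(-58616) = -1/58616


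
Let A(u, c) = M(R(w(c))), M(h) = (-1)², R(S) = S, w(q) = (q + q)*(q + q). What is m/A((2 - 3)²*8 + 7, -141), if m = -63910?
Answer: -63910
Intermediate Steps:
w(q) = 4*q² (w(q) = (2*q)*(2*q) = 4*q²)
M(h) = 1
A(u, c) = 1
m/A((2 - 3)²*8 + 7, -141) = -63910/1 = -63910*1 = -63910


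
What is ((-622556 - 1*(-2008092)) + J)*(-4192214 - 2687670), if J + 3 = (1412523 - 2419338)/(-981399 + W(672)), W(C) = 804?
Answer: -56650538429322920/5943 ≈ -9.5323e+12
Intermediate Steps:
J = -128998/65373 (J = -3 + (1412523 - 2419338)/(-981399 + 804) = -3 - 1006815/(-980595) = -3 - 1006815*(-1/980595) = -3 + 67121/65373 = -128998/65373 ≈ -1.9733)
((-622556 - 1*(-2008092)) + J)*(-4192214 - 2687670) = ((-622556 - 1*(-2008092)) - 128998/65373)*(-4192214 - 2687670) = ((-622556 + 2008092) - 128998/65373)*(-6879884) = (1385536 - 128998/65373)*(-6879884) = (90576515930/65373)*(-6879884) = -56650538429322920/5943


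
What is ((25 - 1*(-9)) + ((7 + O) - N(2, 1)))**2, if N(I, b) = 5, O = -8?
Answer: 784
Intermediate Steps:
((25 - 1*(-9)) + ((7 + O) - N(2, 1)))**2 = ((25 - 1*(-9)) + ((7 - 8) - 1*5))**2 = ((25 + 9) + (-1 - 5))**2 = (34 - 6)**2 = 28**2 = 784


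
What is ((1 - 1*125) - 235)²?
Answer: 128881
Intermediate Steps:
((1 - 1*125) - 235)² = ((1 - 125) - 235)² = (-124 - 235)² = (-359)² = 128881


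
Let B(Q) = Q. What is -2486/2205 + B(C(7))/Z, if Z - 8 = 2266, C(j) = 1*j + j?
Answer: -937049/835695 ≈ -1.1213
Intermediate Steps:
C(j) = 2*j (C(j) = j + j = 2*j)
Z = 2274 (Z = 8 + 2266 = 2274)
-2486/2205 + B(C(7))/Z = -2486/2205 + (2*7)/2274 = -2486*1/2205 + 14*(1/2274) = -2486/2205 + 7/1137 = -937049/835695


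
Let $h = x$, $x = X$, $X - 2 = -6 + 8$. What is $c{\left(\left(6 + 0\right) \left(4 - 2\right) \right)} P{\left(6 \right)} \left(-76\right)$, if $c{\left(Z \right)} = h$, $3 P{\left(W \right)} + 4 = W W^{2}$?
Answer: $- \frac{64448}{3} \approx -21483.0$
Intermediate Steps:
$X = 4$ ($X = 2 + \left(-6 + 8\right) = 2 + 2 = 4$)
$x = 4$
$P{\left(W \right)} = - \frac{4}{3} + \frac{W^{3}}{3}$ ($P{\left(W \right)} = - \frac{4}{3} + \frac{W W^{2}}{3} = - \frac{4}{3} + \frac{W^{3}}{3}$)
$h = 4$
$c{\left(Z \right)} = 4$
$c{\left(\left(6 + 0\right) \left(4 - 2\right) \right)} P{\left(6 \right)} \left(-76\right) = 4 \left(- \frac{4}{3} + \frac{6^{3}}{3}\right) \left(-76\right) = 4 \left(- \frac{4}{3} + \frac{1}{3} \cdot 216\right) \left(-76\right) = 4 \left(- \frac{4}{3} + 72\right) \left(-76\right) = 4 \cdot \frac{212}{3} \left(-76\right) = \frac{848}{3} \left(-76\right) = - \frac{64448}{3}$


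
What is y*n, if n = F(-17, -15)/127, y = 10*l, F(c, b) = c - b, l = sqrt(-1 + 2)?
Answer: -20/127 ≈ -0.15748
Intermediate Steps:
l = 1 (l = sqrt(1) = 1)
y = 10 (y = 10*1 = 10)
n = -2/127 (n = (-17 - 1*(-15))/127 = (-17 + 15)*(1/127) = -2*1/127 = -2/127 ≈ -0.015748)
y*n = 10*(-2/127) = -20/127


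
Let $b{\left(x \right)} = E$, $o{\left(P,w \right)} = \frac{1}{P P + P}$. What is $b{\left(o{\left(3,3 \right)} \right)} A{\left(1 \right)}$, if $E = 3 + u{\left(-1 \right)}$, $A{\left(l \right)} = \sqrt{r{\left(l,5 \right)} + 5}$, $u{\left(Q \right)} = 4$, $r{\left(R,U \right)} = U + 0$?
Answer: $7 \sqrt{10} \approx 22.136$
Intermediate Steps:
$r{\left(R,U \right)} = U$
$A{\left(l \right)} = \sqrt{10}$ ($A{\left(l \right)} = \sqrt{5 + 5} = \sqrt{10}$)
$o{\left(P,w \right)} = \frac{1}{P + P^{2}}$ ($o{\left(P,w \right)} = \frac{1}{P^{2} + P} = \frac{1}{P + P^{2}}$)
$E = 7$ ($E = 3 + 4 = 7$)
$b{\left(x \right)} = 7$
$b{\left(o{\left(3,3 \right)} \right)} A{\left(1 \right)} = 7 \sqrt{10}$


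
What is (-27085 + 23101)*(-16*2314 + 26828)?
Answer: 40620864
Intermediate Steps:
(-27085 + 23101)*(-16*2314 + 26828) = -3984*(-37024 + 26828) = -3984*(-10196) = 40620864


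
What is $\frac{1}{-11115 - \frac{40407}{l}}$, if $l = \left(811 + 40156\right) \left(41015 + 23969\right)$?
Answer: $- \frac{2662199528}{29590347794127} \approx -8.9969 \cdot 10^{-5}$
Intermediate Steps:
$l = 2662199528$ ($l = 40967 \cdot 64984 = 2662199528$)
$\frac{1}{-11115 - \frac{40407}{l}} = \frac{1}{-11115 - \frac{40407}{2662199528}} = \frac{1}{- \frac{29590347794127}{2662199528}} = - \frac{2662199528}{29590347794127}$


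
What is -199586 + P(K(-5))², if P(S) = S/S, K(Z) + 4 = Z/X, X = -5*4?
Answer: -199585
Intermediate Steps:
X = -20
K(Z) = -4 - Z/20 (K(Z) = -4 + Z/(-20) = -4 + Z*(-1/20) = -4 - Z/20)
P(S) = 1
-199586 + P(K(-5))² = -199586 + 1² = -199586 + 1 = -199585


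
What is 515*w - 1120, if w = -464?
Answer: -240080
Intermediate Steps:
515*w - 1120 = 515*(-464) - 1120 = -238960 - 1120 = -240080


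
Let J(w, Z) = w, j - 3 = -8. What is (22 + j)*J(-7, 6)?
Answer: -119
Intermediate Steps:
j = -5 (j = 3 - 8 = -5)
(22 + j)*J(-7, 6) = (22 - 5)*(-7) = 17*(-7) = -119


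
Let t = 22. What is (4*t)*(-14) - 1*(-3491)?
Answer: 2259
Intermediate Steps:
(4*t)*(-14) - 1*(-3491) = (4*22)*(-14) - 1*(-3491) = 88*(-14) + 3491 = -1232 + 3491 = 2259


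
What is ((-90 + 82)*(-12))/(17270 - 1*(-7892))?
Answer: 48/12581 ≈ 0.0038153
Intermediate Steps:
((-90 + 82)*(-12))/(17270 - 1*(-7892)) = (-8*(-12))/(17270 + 7892) = 96/25162 = 96*(1/25162) = 48/12581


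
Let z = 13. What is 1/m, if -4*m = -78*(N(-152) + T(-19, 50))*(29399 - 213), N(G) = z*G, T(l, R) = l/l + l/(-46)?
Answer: -46/51694374537 ≈ -8.8985e-10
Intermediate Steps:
T(l, R) = 1 - l/46 (T(l, R) = 1 + l*(-1/46) = 1 - l/46)
N(G) = 13*G
m = -51694374537/46 (m = -(-39)*(13*(-152) + (1 - 1/46*(-19)))*(29399 - 213)/2 = -(-39)*(-1976 + (1 + 19/46))*29186/2 = -(-39)*(-1976 + 65/46)*29186/2 = -(-39)*(-90831/46*29186)/2 = -(-39)*(-1325496783)/(2*23) = -¼*103388749074/23 = -51694374537/46 ≈ -1.1238e+9)
1/m = 1/(-51694374537/46) = -46/51694374537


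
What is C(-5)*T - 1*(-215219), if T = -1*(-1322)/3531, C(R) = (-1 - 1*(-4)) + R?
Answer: 759935645/3531 ≈ 2.1522e+5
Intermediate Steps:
C(R) = 3 + R (C(R) = (-1 + 4) + R = 3 + R)
T = 1322/3531 (T = 1322*(1/3531) = 1322/3531 ≈ 0.37440)
C(-5)*T - 1*(-215219) = (3 - 5)*(1322/3531) - 1*(-215219) = -2*1322/3531 + 215219 = -2644/3531 + 215219 = 759935645/3531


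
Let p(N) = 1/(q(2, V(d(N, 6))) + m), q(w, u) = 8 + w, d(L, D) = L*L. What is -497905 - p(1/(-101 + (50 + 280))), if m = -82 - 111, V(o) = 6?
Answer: -91116614/183 ≈ -4.9791e+5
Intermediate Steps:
d(L, D) = L²
m = -193
p(N) = -1/183 (p(N) = 1/((8 + 2) - 193) = 1/(10 - 193) = 1/(-183) = -1/183)
-497905 - p(1/(-101 + (50 + 280))) = -497905 - 1*(-1/183) = -497905 + 1/183 = -91116614/183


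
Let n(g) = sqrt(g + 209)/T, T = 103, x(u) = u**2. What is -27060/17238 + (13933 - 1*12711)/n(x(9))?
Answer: -4510/2873 + 62933*sqrt(290)/145 ≈ 7389.5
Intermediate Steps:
n(g) = sqrt(209 + g)/103 (n(g) = sqrt(g + 209)/103 = sqrt(209 + g)*(1/103) = sqrt(209 + g)/103)
-27060/17238 + (13933 - 1*12711)/n(x(9)) = -27060/17238 + (13933 - 1*12711)/((sqrt(209 + 9**2)/103)) = -27060*1/17238 + (13933 - 12711)/((sqrt(209 + 81)/103)) = -4510/2873 + 1222/((sqrt(290)/103)) = -4510/2873 + 1222*(103*sqrt(290)/290) = -4510/2873 + 62933*sqrt(290)/145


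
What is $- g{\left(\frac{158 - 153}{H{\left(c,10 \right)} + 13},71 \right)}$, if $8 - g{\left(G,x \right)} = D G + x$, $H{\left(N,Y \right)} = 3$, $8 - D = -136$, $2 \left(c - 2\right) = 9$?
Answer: $108$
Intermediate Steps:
$c = \frac{13}{2}$ ($c = 2 + \frac{1}{2} \cdot 9 = 2 + \frac{9}{2} = \frac{13}{2} \approx 6.5$)
$D = 144$ ($D = 8 - -136 = 8 + 136 = 144$)
$g{\left(G,x \right)} = 8 - x - 144 G$ ($g{\left(G,x \right)} = 8 - \left(144 G + x\right) = 8 - \left(x + 144 G\right) = 8 - x - 144 G$)
$- g{\left(\frac{158 - 153}{H{\left(c,10 \right)} + 13},71 \right)} = - (8 - 71 - 144 \frac{158 - 153}{3 + 13}) = - (8 - 71 - 144 \cdot \frac{5}{16}) = - (8 - 71 - 144 \cdot 5 \cdot \frac{1}{16}) = - (8 - 71 - 45) = \left(-1\right) \left(-108\right) = 108$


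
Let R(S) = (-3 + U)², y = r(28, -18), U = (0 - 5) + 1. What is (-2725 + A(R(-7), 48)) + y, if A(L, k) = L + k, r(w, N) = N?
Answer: -2646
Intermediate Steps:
U = -4 (U = -5 + 1 = -4)
y = -18
R(S) = 49 (R(S) = (-3 - 4)² = (-7)² = 49)
(-2725 + A(R(-7), 48)) + y = (-2725 + (49 + 48)) - 18 = (-2725 + 97) - 18 = -2628 - 18 = -2646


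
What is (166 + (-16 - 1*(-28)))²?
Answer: 31684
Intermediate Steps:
(166 + (-16 - 1*(-28)))² = (166 + (-16 + 28))² = (166 + 12)² = 178² = 31684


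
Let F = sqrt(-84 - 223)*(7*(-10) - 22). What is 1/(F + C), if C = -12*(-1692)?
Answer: 1269/25928179 + 23*I*sqrt(307)/103712716 ≈ 4.8943e-5 + 3.8857e-6*I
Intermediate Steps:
F = -92*I*sqrt(307) (F = sqrt(-307)*(-70 - 22) = (I*sqrt(307))*(-92) = -92*I*sqrt(307) ≈ -1612.0*I)
C = 20304
1/(F + C) = 1/(-92*I*sqrt(307) + 20304) = 1/(20304 - 92*I*sqrt(307))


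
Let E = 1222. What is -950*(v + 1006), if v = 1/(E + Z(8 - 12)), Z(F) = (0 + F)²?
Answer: -591578775/619 ≈ -9.5570e+5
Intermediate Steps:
Z(F) = F²
v = 1/1238 (v = 1/(1222 + (8 - 12)²) = 1/(1222 + (-4)²) = 1/(1222 + 16) = 1/1238 ≈ 0.00080775)
-950*(v + 1006) = -950*(1/1238 + 1006) = -950*1245429/1238 = -591578775/619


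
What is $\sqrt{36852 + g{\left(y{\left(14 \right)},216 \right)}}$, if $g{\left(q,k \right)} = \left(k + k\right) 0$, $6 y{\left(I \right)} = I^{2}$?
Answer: $2 \sqrt{9213} \approx 191.97$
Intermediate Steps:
$y{\left(I \right)} = \frac{I^{2}}{6}$
$g{\left(q,k \right)} = 0$ ($g{\left(q,k \right)} = 2 k 0 = 0$)
$\sqrt{36852 + g{\left(y{\left(14 \right)},216 \right)}} = \sqrt{36852 + 0} = \sqrt{36852} = 2 \sqrt{9213}$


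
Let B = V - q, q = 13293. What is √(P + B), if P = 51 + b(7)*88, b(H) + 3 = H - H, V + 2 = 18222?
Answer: √4714 ≈ 68.659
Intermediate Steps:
V = 18220 (V = -2 + 18222 = 18220)
b(H) = -3 (b(H) = -3 + (H - H) = -3 + 0 = -3)
P = -213 (P = 51 - 3*88 = 51 - 264 = -213)
B = 4927 (B = 18220 - 1*13293 = 18220 - 13293 = 4927)
√(P + B) = √(-213 + 4927) = √4714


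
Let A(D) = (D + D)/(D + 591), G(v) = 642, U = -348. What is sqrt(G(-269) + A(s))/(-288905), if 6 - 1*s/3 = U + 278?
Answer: -sqrt(47889114)/78871065 ≈ -8.7741e-5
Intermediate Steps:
s = 228 (s = 18 - 3*(-348 + 278) = 18 - 3*(-70) = 18 + 210 = 228)
A(D) = 2*D/(591 + D) (A(D) = (2*D)/(591 + D) = 2*D/(591 + D))
sqrt(G(-269) + A(s))/(-288905) = sqrt(642 + 2*228/(591 + 228))/(-288905) = sqrt(642 + 2*228/819)*(-1/288905) = sqrt(642 + 2*228*(1/819))*(-1/288905) = sqrt(642 + 152/273)*(-1/288905) = sqrt(175418/273)*(-1/288905) = (sqrt(47889114)/273)*(-1/288905) = -sqrt(47889114)/78871065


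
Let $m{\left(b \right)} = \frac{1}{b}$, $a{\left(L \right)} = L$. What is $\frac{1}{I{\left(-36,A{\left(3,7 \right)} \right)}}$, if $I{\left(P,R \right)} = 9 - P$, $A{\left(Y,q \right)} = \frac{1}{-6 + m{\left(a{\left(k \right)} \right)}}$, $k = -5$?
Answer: $\frac{1}{45} \approx 0.022222$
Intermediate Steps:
$A{\left(Y,q \right)} = - \frac{5}{31}$ ($A{\left(Y,q \right)} = \frac{1}{-6 + \frac{1}{-5}} = \frac{1}{-6 - \frac{1}{5}} = \frac{1}{- \frac{31}{5}} = - \frac{5}{31}$)
$\frac{1}{I{\left(-36,A{\left(3,7 \right)} \right)}} = \frac{1}{9 - -36} = \frac{1}{9 + 36} = \frac{1}{45}$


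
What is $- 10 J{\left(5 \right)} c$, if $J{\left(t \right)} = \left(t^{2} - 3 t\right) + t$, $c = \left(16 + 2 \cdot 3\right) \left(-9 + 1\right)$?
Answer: $26400$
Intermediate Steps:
$c = -176$ ($c = \left(16 + 6\right) \left(-8\right) = 22 \left(-8\right) = -176$)
$J{\left(t \right)} = t^{2} - 2 t$
$- 10 J{\left(5 \right)} c = - 10 \cdot 5 \left(-2 + 5\right) \left(-176\right) = - 10 \cdot 5 \cdot 3 \left(-176\right) = \left(-10\right) 15 \left(-176\right) = \left(-150\right) \left(-176\right) = 26400$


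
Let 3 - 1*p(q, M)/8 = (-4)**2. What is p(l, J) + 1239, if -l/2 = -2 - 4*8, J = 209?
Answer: 1135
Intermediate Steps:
l = 68 (l = -2*(-2 - 4*8) = -2*(-2 - 32) = -2*(-34) = 68)
p(q, M) = -104 (p(q, M) = 24 - 8*(-4)**2 = 24 - 8*16 = 24 - 128 = -104)
p(l, J) + 1239 = -104 + 1239 = 1135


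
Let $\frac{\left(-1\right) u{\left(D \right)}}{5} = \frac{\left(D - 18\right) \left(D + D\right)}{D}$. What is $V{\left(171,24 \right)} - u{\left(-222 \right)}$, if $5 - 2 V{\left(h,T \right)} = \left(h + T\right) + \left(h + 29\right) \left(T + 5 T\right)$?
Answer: $-16895$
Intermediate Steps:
$V{\left(h,T \right)} = \frac{5}{2} - \frac{T}{2} - \frac{h}{2} - 3 T \left(29 + h\right)$ ($V{\left(h,T \right)} = \frac{5}{2} - \frac{\left(h + T\right) + \left(h + 29\right) \left(T + 5 T\right)}{2} = \frac{5}{2} - \frac{\left(T + h\right) + \left(29 + h\right) 6 T}{2} = \frac{5}{2} - \frac{\left(T + h\right) + 6 T \left(29 + h\right)}{2} = \frac{5}{2} - \frac{T + h + 6 T \left(29 + h\right)}{2} = \frac{5}{2} - \left(\frac{T}{2} + \frac{h}{2} + 3 T \left(29 + h\right)\right) = \frac{5}{2} - \frac{T}{2} - \frac{h}{2} - 3 T \left(29 + h\right)$)
$u{\left(D \right)} = 180 - 10 D$ ($u{\left(D \right)} = - 5 \frac{\left(D - 18\right) \left(D + D\right)}{D} = - 5 \frac{\left(-18 + D\right) 2 D}{D} = - 5 \frac{2 D \left(-18 + D\right)}{D} = - 5 \left(-36 + 2 D\right) = 180 - 10 D$)
$V{\left(171,24 \right)} - u{\left(-222 \right)} = \left(\frac{5}{2} - 2100 - \frac{171}{2} - 72 \cdot 171\right) - \left(180 - -2220\right) = \left(\frac{5}{2} - 2100 - \frac{171}{2} - 12312\right) - \left(180 + 2220\right) = -14495 - 2400 = -16895$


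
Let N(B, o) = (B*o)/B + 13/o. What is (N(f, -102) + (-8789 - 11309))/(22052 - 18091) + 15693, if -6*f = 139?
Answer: 6338256833/404022 ≈ 15688.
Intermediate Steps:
f = -139/6 (f = -⅙*139 = -139/6 ≈ -23.167)
N(B, o) = o + 13/o
(N(f, -102) + (-8789 - 11309))/(22052 - 18091) + 15693 = ((-102 + 13/(-102)) + (-8789 - 11309))/(22052 - 18091) + 15693 = ((-102 + 13*(-1/102)) - 20098)/3961 + 15693 = ((-102 - 13/102) - 20098)*(1/3961) + 15693 = (-10417/102 - 20098)*(1/3961) + 15693 = -2060413/102*1/3961 + 15693 = -2060413/404022 + 15693 = 6338256833/404022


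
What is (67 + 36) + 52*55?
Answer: 2963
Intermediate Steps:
(67 + 36) + 52*55 = 103 + 2860 = 2963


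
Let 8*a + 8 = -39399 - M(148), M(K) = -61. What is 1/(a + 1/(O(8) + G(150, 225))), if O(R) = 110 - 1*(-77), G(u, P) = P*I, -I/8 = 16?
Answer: -114452/562903553 ≈ -0.00020332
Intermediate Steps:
I = -128 (I = -8*16 = -128)
G(u, P) = -128*P (G(u, P) = P*(-128) = -128*P)
O(R) = 187 (O(R) = 110 + 77 = 187)
a = -19673/4 (a = -1 + (-39399 - 1*(-61))/8 = -1 + (-39399 + 61)/8 = -1 + (1/8)*(-39338) = -1 - 19669/4 = -19673/4 ≈ -4918.3)
1/(a + 1/(O(8) + G(150, 225))) = 1/(-19673/4 + 1/(187 - 128*225)) = 1/(-19673/4 + 1/(187 - 28800)) = 1/(-19673/4 + 1/(-28613)) = 1/(-19673/4 - 1/28613) = 1/(-562903553/114452) = -114452/562903553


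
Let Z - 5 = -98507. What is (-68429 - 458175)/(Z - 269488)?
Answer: 263302/183995 ≈ 1.4310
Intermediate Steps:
Z = -98502 (Z = 5 - 98507 = -98502)
(-68429 - 458175)/(Z - 269488) = (-68429 - 458175)/(-98502 - 269488) = -526604/(-367990) = -526604*(-1/367990) = 263302/183995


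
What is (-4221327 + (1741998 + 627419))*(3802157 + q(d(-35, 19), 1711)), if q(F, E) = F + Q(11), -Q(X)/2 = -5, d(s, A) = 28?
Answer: -7041322942450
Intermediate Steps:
Q(X) = 10 (Q(X) = -2*(-5) = 10)
q(F, E) = 10 + F (q(F, E) = F + 10 = 10 + F)
(-4221327 + (1741998 + 627419))*(3802157 + q(d(-35, 19), 1711)) = (-4221327 + (1741998 + 627419))*(3802157 + (10 + 28)) = (-4221327 + 2369417)*(3802157 + 38) = -1851910*3802195 = -7041322942450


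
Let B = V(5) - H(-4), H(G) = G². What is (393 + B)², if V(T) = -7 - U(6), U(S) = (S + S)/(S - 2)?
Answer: 134689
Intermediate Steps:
U(S) = 2*S/(-2 + S) (U(S) = (2*S)/(-2 + S) = 2*S/(-2 + S))
V(T) = -10 (V(T) = -7 - 2*6/(-2 + 6) = -7 - 2*6/4 = -7 - 1*3 = -7 - 3 = -10)
B = -26 (B = -10 - 1*(-4)² = -10 - 1*16 = -10 - 16 = -26)
(393 + B)² = (393 - 26)² = 367² = 134689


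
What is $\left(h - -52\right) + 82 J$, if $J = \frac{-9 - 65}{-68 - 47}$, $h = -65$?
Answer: $\frac{4573}{115} \approx 39.765$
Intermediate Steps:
$J = \frac{74}{115}$ ($J = - \frac{74}{-115} = \left(-74\right) \left(- \frac{1}{115}\right) = \frac{74}{115} \approx 0.64348$)
$\left(h - -52\right) + 82 J = \left(-65 - -52\right) + 82 \cdot \frac{74}{115} = \left(-65 + 52\right) + \frac{6068}{115} = -13 + \frac{6068}{115} = \frac{4573}{115}$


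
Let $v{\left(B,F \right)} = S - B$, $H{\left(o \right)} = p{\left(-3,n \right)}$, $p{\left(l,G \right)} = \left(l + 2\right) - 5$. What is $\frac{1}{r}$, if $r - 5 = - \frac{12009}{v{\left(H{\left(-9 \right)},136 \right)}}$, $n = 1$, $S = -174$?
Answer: $\frac{56}{4283} \approx 0.013075$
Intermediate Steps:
$p{\left(l,G \right)} = -3 + l$ ($p{\left(l,G \right)} = \left(2 + l\right) - 5 = -3 + l$)
$H{\left(o \right)} = -6$ ($H{\left(o \right)} = -3 - 3 = -6$)
$v{\left(B,F \right)} = -174 - B$
$r = \frac{4283}{56}$ ($r = 5 - \frac{12009}{-174 - -6} = 5 - \frac{12009}{-174 + 6} = 5 - \frac{12009}{-168} = 5 - - \frac{4003}{56} = 5 + \frac{4003}{56} = \frac{4283}{56} \approx 76.482$)
$\frac{1}{r} = \frac{1}{\frac{4283}{56}} = \frac{56}{4283}$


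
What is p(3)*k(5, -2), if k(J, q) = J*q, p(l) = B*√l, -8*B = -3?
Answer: -15*√3/4 ≈ -6.4952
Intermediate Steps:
B = 3/8 (B = -⅛*(-3) = 3/8 ≈ 0.37500)
p(l) = 3*√l/8
p(3)*k(5, -2) = (3*√3/8)*(5*(-2)) = (3*√3/8)*(-10) = -15*√3/4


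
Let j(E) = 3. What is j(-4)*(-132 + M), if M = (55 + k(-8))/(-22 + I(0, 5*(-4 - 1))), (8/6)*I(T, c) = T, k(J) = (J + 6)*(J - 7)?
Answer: -8967/22 ≈ -407.59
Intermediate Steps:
k(J) = (-7 + J)*(6 + J) (k(J) = (6 + J)*(-7 + J) = (-7 + J)*(6 + J))
I(T, c) = 3*T/4
M = -85/22 (M = (55 + (-42 + (-8)² - 1*(-8)))/(-22 + (¾)*0) = (55 + (-42 + 64 + 8))/(-22 + 0) = (55 + 30)/(-22) = 85*(-1/22) = -85/22 ≈ -3.8636)
j(-4)*(-132 + M) = 3*(-132 - 85/22) = 3*(-2989/22) = -8967/22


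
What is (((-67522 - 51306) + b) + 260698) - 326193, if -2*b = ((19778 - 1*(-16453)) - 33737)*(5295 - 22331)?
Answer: 21059569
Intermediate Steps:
b = 21243892 (b = -((19778 - 1*(-16453)) - 33737)*(5295 - 22331)/2 = -((19778 + 16453) - 33737)*(-17036)/2 = -(36231 - 33737)*(-17036)/2 = -1247*(-17036) = -1/2*(-42487784) = 21243892)
(((-67522 - 51306) + b) + 260698) - 326193 = (((-67522 - 51306) + 21243892) + 260698) - 326193 = ((-118828 + 21243892) + 260698) - 326193 = (21125064 + 260698) - 326193 = 21385762 - 326193 = 21059569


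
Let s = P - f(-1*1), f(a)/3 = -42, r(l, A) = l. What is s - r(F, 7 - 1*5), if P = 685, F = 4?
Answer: 807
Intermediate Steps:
f(a) = -126 (f(a) = 3*(-42) = -126)
s = 811 (s = 685 - 1*(-126) = 685 + 126 = 811)
s - r(F, 7 - 1*5) = 811 - 1*4 = 811 - 4 = 807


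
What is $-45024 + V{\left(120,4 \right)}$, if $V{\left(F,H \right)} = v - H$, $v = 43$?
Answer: $-44985$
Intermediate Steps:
$V{\left(F,H \right)} = 43 - H$
$-45024 + V{\left(120,4 \right)} = -45024 + \left(43 - 4\right) = -45024 + 39 = -44985$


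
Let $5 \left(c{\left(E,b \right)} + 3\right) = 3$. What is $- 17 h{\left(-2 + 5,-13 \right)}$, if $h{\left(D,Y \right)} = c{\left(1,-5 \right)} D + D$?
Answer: $\frac{357}{5} \approx 71.4$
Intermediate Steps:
$c{\left(E,b \right)} = - \frac{12}{5}$ ($c{\left(E,b \right)} = -3 + \frac{1}{5} \cdot 3 = -3 + \frac{3}{5} = - \frac{12}{5}$)
$h{\left(D,Y \right)} = - \frac{7 D}{5}$ ($h{\left(D,Y \right)} = - \frac{12 D}{5} + D = - \frac{7 D}{5}$)
$- 17 h{\left(-2 + 5,-13 \right)} = - 17 \left(- \frac{7 \left(-2 + 5\right)}{5}\right) = - 17 \left(\left(- \frac{7}{5}\right) 3\right) = \left(-17\right) \left(- \frac{21}{5}\right) = \frac{357}{5}$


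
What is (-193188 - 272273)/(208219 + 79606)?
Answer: -465461/287825 ≈ -1.6172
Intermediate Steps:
(-193188 - 272273)/(208219 + 79606) = -465461/287825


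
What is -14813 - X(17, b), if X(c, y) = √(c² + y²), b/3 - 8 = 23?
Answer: -14813 - √8938 ≈ -14908.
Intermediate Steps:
b = 93 (b = 24 + 3*23 = 24 + 69 = 93)
-14813 - X(17, b) = -14813 - √(17² + 93²) = -14813 - √(289 + 8649) = -14813 - √8938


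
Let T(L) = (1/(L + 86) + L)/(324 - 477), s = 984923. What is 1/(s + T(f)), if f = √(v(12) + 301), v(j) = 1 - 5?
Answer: 163674987724035/161207259921157999663 + 3257982*√33/161207259921157999663 ≈ 1.0153e-6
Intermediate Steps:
v(j) = -4
f = 3*√33 (f = √(-4 + 301) = √297 = 3*√33 ≈ 17.234)
T(L) = -L/153 - 1/(153*(86 + L)) (T(L) = (1/(86 + L) + L)/(-153) = (L + 1/(86 + L))*(-1/153) = -L/153 - 1/(153*(86 + L)))
1/(s + T(f)) = 1/(984923 + (-1 - (3*√33)² - 258*√33)/(153*(86 + 3*√33))) = 1/(984923 + (-1 - 1*297 - 258*√33)/(153*(86 + 3*√33))) = 1/(984923 + (-1 - 297 - 258*√33)/(153*(86 + 3*√33))) = 1/(984923 + (-298 - 258*√33)/(153*(86 + 3*√33)))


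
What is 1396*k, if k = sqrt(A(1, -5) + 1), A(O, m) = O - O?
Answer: 1396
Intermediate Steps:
A(O, m) = 0
k = 1 (k = sqrt(0 + 1) = sqrt(1) = 1)
1396*k = 1396*1 = 1396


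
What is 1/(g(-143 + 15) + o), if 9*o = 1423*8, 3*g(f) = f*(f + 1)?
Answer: 9/60152 ≈ 0.00014962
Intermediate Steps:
g(f) = f*(1 + f)/3 (g(f) = (f*(f + 1))/3 = (f*(1 + f))/3 = f*(1 + f)/3)
o = 11384/9 (o = (1423*8)/9 = (⅑)*11384 = 11384/9 ≈ 1264.9)
1/(g(-143 + 15) + o) = 1/((-143 + 15)*(1 + (-143 + 15))/3 + 11384/9) = 1/((⅓)*(-128)*(1 - 128) + 11384/9) = 1/((⅓)*(-128)*(-127) + 11384/9) = 1/(16256/3 + 11384/9) = 1/(60152/9) = 9/60152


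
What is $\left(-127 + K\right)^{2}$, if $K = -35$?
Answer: $26244$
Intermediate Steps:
$\left(-127 + K\right)^{2} = \left(-127 - 35\right)^{2} = \left(-162\right)^{2} = 26244$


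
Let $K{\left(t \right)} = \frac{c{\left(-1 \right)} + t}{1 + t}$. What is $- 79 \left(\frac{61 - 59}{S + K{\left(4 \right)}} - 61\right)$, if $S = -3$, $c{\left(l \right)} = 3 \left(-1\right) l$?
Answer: $\frac{19671}{4} \approx 4917.8$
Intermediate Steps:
$c{\left(l \right)} = - 3 l$
$K{\left(t \right)} = \frac{3 + t}{1 + t}$ ($K{\left(t \right)} = \frac{\left(-3\right) \left(-1\right) + t}{1 + t} = \frac{3 + t}{1 + t}$)
$- 79 \left(\frac{61 - 59}{S + K{\left(4 \right)}} - 61\right) = - 79 \left(\frac{61 - 59}{-3 + \frac{3 + 4}{1 + 4}} - 61\right) = - 79 \left(\frac{2}{-3 + \frac{1}{5} \cdot 7} - 61\right) = - 79 \left(\frac{2}{-3 + \frac{7}{5}} - 61\right) = - 79 \left(\frac{2}{- \frac{8}{5}} - 61\right) = - 79 \left(2 \left(- \frac{5}{8}\right) - 61\right) = - 79 \left(- \frac{5}{4} - 61\right) = \left(-79\right) \left(- \frac{249}{4}\right) = \frac{19671}{4}$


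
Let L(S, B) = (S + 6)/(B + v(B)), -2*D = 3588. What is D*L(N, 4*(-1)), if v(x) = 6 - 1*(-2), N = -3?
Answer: -2691/2 ≈ -1345.5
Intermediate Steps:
D = -1794 (D = -1/2*3588 = -1794)
v(x) = 8 (v(x) = 6 + 2 = 8)
L(S, B) = (6 + S)/(8 + B) (L(S, B) = (S + 6)/(B + 8) = (6 + S)/(8 + B))
D*L(N, 4*(-1)) = -1794*(6 - 3)/(8 + 4*(-1)) = -1794*3/(8 - 4) = -1794*3/4 = -2691/2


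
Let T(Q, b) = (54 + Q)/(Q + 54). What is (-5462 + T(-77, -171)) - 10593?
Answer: -16054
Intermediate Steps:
T(Q, b) = 1 (T(Q, b) = (54 + Q)/(54 + Q) = 1)
(-5462 + T(-77, -171)) - 10593 = (-5462 + 1) - 10593 = -5461 - 10593 = -16054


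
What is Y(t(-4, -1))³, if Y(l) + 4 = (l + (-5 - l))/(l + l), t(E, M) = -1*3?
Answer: -6859/216 ≈ -31.755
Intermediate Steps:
t(E, M) = -3
Y(l) = -4 - 5/(2*l) (Y(l) = -4 + (l + (-5 - l))/(l + l) = -4 - 5*1/(2*l) = -4 - 5/(2*l))
Y(t(-4, -1))³ = (-4 - 5/2/(-3))³ = (-4 - 5/2*(-⅓))³ = (-4 + ⅚)³ = (-19/6)³ = -6859/216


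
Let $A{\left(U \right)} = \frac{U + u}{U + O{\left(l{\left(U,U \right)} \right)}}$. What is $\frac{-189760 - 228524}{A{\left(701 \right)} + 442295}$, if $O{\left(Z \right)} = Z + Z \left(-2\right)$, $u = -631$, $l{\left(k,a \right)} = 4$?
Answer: $- \frac{97181316}{102759895} \approx -0.94571$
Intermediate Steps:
$O{\left(Z \right)} = - Z$ ($O{\left(Z \right)} = Z - 2 Z = - Z$)
$A{\left(U \right)} = \frac{-631 + U}{-4 + U}$ ($A{\left(U \right)} = \frac{U - 631}{U - 4} = \frac{-631 + U}{U - 4} = \frac{-631 + U}{-4 + U}$)
$\frac{-189760 - 228524}{A{\left(701 \right)} + 442295} = \frac{-189760 - 228524}{\frac{-631 + 701}{-4 + 701} + 442295} = - \frac{418284}{\frac{1}{697} \cdot 70 + 442295} = - \frac{418284}{\frac{70}{697} + 442295} = - \frac{418284}{\frac{308279685}{697}} = \left(-418284\right) \frac{697}{308279685} = - \frac{97181316}{102759895}$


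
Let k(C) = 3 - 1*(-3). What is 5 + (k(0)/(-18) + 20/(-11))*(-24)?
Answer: 623/11 ≈ 56.636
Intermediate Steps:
k(C) = 6 (k(C) = 3 + 3 = 6)
5 + (k(0)/(-18) + 20/(-11))*(-24) = 5 + (6/(-18) + 20/(-11))*(-24) = 5 + (6*(-1/18) + 20*(-1/11))*(-24) = 5 + (-1/3 - 20/11)*(-24) = 5 - 71/33*(-24) = 5 + 568/11 = 623/11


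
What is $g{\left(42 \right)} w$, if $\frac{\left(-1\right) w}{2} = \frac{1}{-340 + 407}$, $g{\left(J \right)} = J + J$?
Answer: $- \frac{168}{67} \approx -2.5075$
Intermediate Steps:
$g{\left(J \right)} = 2 J$
$w = - \frac{2}{67}$ ($w = - \frac{2}{-340 + 407} = - \frac{2}{67} \approx -0.029851$)
$g{\left(42 \right)} w = 2 \cdot 42 \left(- \frac{2}{67}\right) = 84 \left(- \frac{2}{67}\right) = - \frac{168}{67}$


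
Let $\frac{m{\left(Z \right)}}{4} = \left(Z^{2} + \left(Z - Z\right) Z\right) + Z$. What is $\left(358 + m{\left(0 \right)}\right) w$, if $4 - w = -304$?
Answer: $110264$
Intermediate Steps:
$w = 308$ ($w = 4 - -304 = 4 + 304 = 308$)
$m{\left(Z \right)} = 4 Z + 4 Z^{2}$ ($m{\left(Z \right)} = 4 \left(\left(Z^{2} + \left(Z - Z\right) Z\right) + Z\right) = 4 \left(\left(Z^{2} + 0 Z\right) + Z\right) = 4 \left(\left(Z^{2} + 0\right) + Z\right) = 4 \left(Z^{2} + Z\right) = 4 \left(Z + Z^{2}\right) = 4 Z + 4 Z^{2}$)
$\left(358 + m{\left(0 \right)}\right) w = \left(358 + 4 \cdot 0 \left(1 + 0\right)\right) 308 = \left(358 + 4 \cdot 0 \cdot 1\right) 308 = \left(358 + 0\right) 308 = 358 \cdot 308 = 110264$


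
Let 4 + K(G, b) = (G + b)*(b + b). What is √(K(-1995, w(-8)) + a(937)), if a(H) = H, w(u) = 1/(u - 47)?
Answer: √3041777/55 ≈ 31.710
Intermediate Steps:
w(u) = 1/(-47 + u)
K(G, b) = -4 + 2*b*(G + b) (K(G, b) = -4 + (G + b)*(b + b) = -4 + (G + b)*(2*b) = -4 + 2*b*(G + b))
√(K(-1995, w(-8)) + a(937)) = √((-4 + 2*(1/(-47 - 8))² + 2*(-1995)/(-47 - 8)) + 937) = √((-4 + 2*(1/(-55))² + 2*(-1995)/(-55)) + 937) = √((-4 + 2*(-1/55)² + 2*(-1995)*(-1/55)) + 937) = √((-4 + 2*(1/3025) + 798/11) + 937) = √((-4 + 2/3025 + 798/11) + 937) = √(207352/3025 + 937) = √(3041777/3025) = √3041777/55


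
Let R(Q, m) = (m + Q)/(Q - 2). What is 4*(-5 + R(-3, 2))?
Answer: -96/5 ≈ -19.200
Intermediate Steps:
R(Q, m) = (Q + m)/(-2 + Q)
4*(-5 + R(-3, 2)) = 4*(-5 + (-3 + 2)/(-2 - 3)) = 4*(-5 - 1/(-5)) = 4*(-5 - ⅕*(-1)) = 4*(-5 + ⅕) = 4*(-24/5) = -96/5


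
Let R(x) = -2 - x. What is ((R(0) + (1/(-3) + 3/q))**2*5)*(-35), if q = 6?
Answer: -21175/36 ≈ -588.19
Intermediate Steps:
((R(0) + (1/(-3) + 3/q))**2*5)*(-35) = (((-2 - 1*0) + (1/(-3) + 3/6))**2*5)*(-35) = (((-2 + 0) + (1*(-1/3) + 3*(1/6)))**2*5)*(-35) = ((-2 + (-1/3 + 1/2))**2*5)*(-35) = ((-2 + 1/6)**2*5)*(-35) = ((-11/6)**2*5)*(-35) = ((121/36)*5)*(-35) = (605/36)*(-35) = -21175/36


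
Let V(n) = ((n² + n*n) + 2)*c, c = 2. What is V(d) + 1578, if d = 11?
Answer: 2066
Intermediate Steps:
V(n) = 4 + 4*n² (V(n) = ((n² + n*n) + 2)*2 = ((n² + n²) + 2)*2 = (2*n² + 2)*2 = (2 + 2*n²)*2 = 4 + 4*n²)
V(d) + 1578 = (4 + 4*11²) + 1578 = (4 + 4*121) + 1578 = (4 + 484) + 1578 = 488 + 1578 = 2066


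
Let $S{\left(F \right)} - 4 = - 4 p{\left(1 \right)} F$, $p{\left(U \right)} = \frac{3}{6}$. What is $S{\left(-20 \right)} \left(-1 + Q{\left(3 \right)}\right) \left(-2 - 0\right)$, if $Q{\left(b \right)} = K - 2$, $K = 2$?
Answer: $88$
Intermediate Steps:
$p{\left(U \right)} = \frac{1}{2}$ ($p{\left(U \right)} = 3 \cdot \frac{1}{6} = \frac{1}{2}$)
$Q{\left(b \right)} = 0$ ($Q{\left(b \right)} = 2 - 2 = 0$)
$S{\left(F \right)} = 4 - 2 F$ ($S{\left(F \right)} = 4 + \left(-4\right) \frac{1}{2} F = 4 - 2 F$)
$S{\left(-20 \right)} \left(-1 + Q{\left(3 \right)}\right) \left(-2 - 0\right) = \left(4 - -40\right) \left(-1 + 0\right) \left(-2 - 0\right) = \left(4 + 40\right) \left(- (-2 + 0)\right) = 44 \left(\left(-1\right) \left(-2\right)\right) = 44 \cdot 2 = 88$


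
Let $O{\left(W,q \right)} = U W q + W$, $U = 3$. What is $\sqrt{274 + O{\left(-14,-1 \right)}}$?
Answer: $\sqrt{302} \approx 17.378$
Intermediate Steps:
$O{\left(W,q \right)} = W + 3 W q$ ($O{\left(W,q \right)} = 3 W q + W = W + 3 W q$)
$\sqrt{274 + O{\left(-14,-1 \right)}} = \sqrt{274 - 14 \left(1 + 3 \left(-1\right)\right)} = \sqrt{274 - 14 \left(1 - 3\right)} = \sqrt{274 - -28} = \sqrt{274 + 28} = \sqrt{302}$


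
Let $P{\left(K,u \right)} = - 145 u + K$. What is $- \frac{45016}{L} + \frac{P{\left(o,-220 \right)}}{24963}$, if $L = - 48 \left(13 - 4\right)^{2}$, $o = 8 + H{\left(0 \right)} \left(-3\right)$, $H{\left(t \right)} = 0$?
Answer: $\frac{51991363}{4044006} \approx 12.856$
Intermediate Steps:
$o = 8$ ($o = 8 + 0 \left(-3\right) = 8 + 0 = 8$)
$P{\left(K,u \right)} = K - 145 u$
$L = -3888$ ($L = - 48 \cdot 9^{2} = \left(-48\right) 81 = -3888$)
$- \frac{45016}{L} + \frac{P{\left(o,-220 \right)}}{24963} = - \frac{45016}{-3888} + \frac{8 - -31900}{24963} = \left(-45016\right) \left(- \frac{1}{3888}\right) + \left(8 + 31900\right) \frac{1}{24963} = \frac{5627}{486} + 31908 \cdot \frac{1}{24963} = \frac{5627}{486} + \frac{10636}{8321} = \frac{51991363}{4044006}$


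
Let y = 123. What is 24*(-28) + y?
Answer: -549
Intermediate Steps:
24*(-28) + y = 24*(-28) + 123 = -672 + 123 = -549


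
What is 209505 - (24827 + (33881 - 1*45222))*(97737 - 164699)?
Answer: 903259037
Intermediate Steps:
209505 - (24827 + (33881 - 1*45222))*(97737 - 164699) = 209505 - (24827 + (33881 - 45222))*(-66962) = 209505 - (24827 - 11341)*(-66962) = 209505 - 13486*(-66962) = 209505 - 1*(-903049532) = 209505 + 903049532 = 903259037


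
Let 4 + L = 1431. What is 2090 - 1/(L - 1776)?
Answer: 729411/349 ≈ 2090.0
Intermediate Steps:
L = 1427 (L = -4 + 1431 = 1427)
2090 - 1/(L - 1776) = 2090 - 1/(1427 - 1776) = 2090 - 1/(-349) = 2090 - 1*(-1/349) = 2090 + 1/349 = 729411/349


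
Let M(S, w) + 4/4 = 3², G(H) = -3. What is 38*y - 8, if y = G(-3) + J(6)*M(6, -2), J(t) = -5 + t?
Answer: 182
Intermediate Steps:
M(S, w) = 8 (M(S, w) = -1 + 3² = -1 + 9 = 8)
y = 5 (y = -3 + (-5 + 6)*8 = -3 + 1*8 = -3 + 8 = 5)
38*y - 8 = 38*5 - 8 = 190 - 8 = 182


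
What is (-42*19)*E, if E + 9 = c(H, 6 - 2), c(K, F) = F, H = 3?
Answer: 3990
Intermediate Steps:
E = -5 (E = -9 + (6 - 2) = -9 + 4 = -5)
(-42*19)*E = -42*19*(-5) = -798*(-5) = 3990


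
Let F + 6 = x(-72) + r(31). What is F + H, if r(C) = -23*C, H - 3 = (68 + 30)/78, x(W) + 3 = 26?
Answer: -26978/39 ≈ -691.74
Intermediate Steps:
x(W) = 23 (x(W) = -3 + 26 = 23)
H = 166/39 (H = 3 + (68 + 30)/78 = 3 + 98*(1/78) = 3 + 49/39 = 166/39 ≈ 4.2564)
F = -696 (F = -6 + (23 - 23*31) = -6 + (23 - 713) = -6 - 690 = -696)
F + H = -696 + 166/39 = -26978/39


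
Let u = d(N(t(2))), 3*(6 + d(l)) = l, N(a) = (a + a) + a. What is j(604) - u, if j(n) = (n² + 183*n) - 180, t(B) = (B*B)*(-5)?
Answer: 475194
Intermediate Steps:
t(B) = -5*B² (t(B) = B²*(-5) = -5*B²)
N(a) = 3*a (N(a) = 2*a + a = 3*a)
d(l) = -6 + l/3
j(n) = -180 + n² + 183*n
u = -26 (u = -6 + (3*(-5*2²))/3 = -6 + (3*(-5*4))/3 = -6 + (3*(-20))/3 = -6 + (⅓)*(-60) = -6 - 20 = -26)
j(604) - u = (-180 + 604² + 183*604) - 1*(-26) = (-180 + 364816 + 110532) + 26 = 475168 + 26 = 475194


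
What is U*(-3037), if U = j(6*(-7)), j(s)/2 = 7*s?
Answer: 1785756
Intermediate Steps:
j(s) = 14*s (j(s) = 2*(7*s) = 14*s)
U = -588 (U = 14*(6*(-7)) = 14*(-42) = -588)
U*(-3037) = -588*(-3037) = 1785756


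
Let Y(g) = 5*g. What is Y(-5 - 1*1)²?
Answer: 900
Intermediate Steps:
Y(-5 - 1*1)² = (5*(-5 - 1*1))² = (5*(-5 - 1))² = (5*(-6))² = (-30)² = 900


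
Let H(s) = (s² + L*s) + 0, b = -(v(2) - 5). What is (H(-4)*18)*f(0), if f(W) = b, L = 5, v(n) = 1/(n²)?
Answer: -342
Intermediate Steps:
v(n) = n⁻²
b = 19/4 (b = -(2⁻² - 5) = -(¼ - 5) = -1*(-19/4) = 19/4 ≈ 4.7500)
f(W) = 19/4
H(s) = s² + 5*s (H(s) = (s² + 5*s) + 0 = s² + 5*s)
(H(-4)*18)*f(0) = (-4*(5 - 4)*18)*(19/4) = (-4*1*18)*(19/4) = -4*18*(19/4) = -72*19/4 = -342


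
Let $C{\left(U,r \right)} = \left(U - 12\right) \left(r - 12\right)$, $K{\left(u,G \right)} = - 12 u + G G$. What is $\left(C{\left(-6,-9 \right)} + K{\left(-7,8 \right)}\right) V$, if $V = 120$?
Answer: $63120$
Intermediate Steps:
$K{\left(u,G \right)} = G^{2} - 12 u$ ($K{\left(u,G \right)} = - 12 u + G^{2} = G^{2} - 12 u$)
$C{\left(U,r \right)} = \left(-12 + U\right) \left(-12 + r\right)$
$\left(C{\left(-6,-9 \right)} + K{\left(-7,8 \right)}\right) V = \left(\left(144 - -72 - -108 - -54\right) + \left(8^{2} - -84\right)\right) 120 = \left(\left(144 + 72 + 108 + 54\right) + \left(64 + 84\right)\right) 120 = \left(378 + 148\right) 120 = 526 \cdot 120 = 63120$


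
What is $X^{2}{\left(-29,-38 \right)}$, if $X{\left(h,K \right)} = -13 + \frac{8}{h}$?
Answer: $\frac{148225}{841} \approx 176.25$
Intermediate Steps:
$X^{2}{\left(-29,-38 \right)} = \left(-13 + \frac{8}{-29}\right)^{2} = \left(-13 + 8 \left(- \frac{1}{29}\right)\right)^{2} = \left(-13 - \frac{8}{29}\right)^{2} = \left(- \frac{385}{29}\right)^{2} = \frac{148225}{841}$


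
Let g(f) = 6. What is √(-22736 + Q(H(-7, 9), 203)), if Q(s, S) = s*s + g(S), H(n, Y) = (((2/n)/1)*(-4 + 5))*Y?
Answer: I*√1113446/7 ≈ 150.74*I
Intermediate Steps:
H(n, Y) = 2*Y/n (H(n, Y) = (((2/n)*1)*1)*Y = ((2/n)*1)*Y = (2/n)*Y = 2*Y/n)
Q(s, S) = 6 + s² (Q(s, S) = s*s + 6 = s² + 6 = 6 + s²)
√(-22736 + Q(H(-7, 9), 203)) = √(-22736 + (6 + (2*9/(-7))²)) = √(-22736 + (6 + (2*9*(-⅐))²)) = √(-22736 + (6 + (-18/7)²)) = √(-22736 + (6 + 324/49)) = √(-22736 + 618/49) = √(-1113446/49) = I*√1113446/7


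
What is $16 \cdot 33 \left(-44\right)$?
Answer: $-23232$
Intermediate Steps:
$16 \cdot 33 \left(-44\right) = 528 \left(-44\right) = -23232$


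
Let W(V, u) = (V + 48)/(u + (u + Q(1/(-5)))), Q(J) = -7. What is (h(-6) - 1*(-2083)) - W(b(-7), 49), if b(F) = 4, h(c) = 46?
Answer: 14899/7 ≈ 2128.4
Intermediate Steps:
W(V, u) = (48 + V)/(-7 + 2*u) (W(V, u) = (V + 48)/(u + (u - 7)) = (48 + V)/(u + (-7 + u)) = (48 + V)/(-7 + 2*u))
(h(-6) - 1*(-2083)) - W(b(-7), 49) = (46 - 1*(-2083)) - (48 + 4)/(-7 + 2*49) = (46 + 2083) - 52/(-7 + 98) = 2129 - 52/91 = 2129 - 1*4/7 = 2129 - 4/7 = 14899/7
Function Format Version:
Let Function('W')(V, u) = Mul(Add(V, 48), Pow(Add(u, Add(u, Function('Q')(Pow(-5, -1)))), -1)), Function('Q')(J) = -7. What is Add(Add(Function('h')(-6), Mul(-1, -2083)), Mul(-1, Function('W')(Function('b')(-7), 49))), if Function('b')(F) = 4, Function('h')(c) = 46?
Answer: Rational(14899, 7) ≈ 2128.4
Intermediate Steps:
Function('W')(V, u) = Mul(Pow(Add(-7, Mul(2, u)), -1), Add(48, V)) (Function('W')(V, u) = Mul(Add(V, 48), Pow(Add(u, Add(u, -7)), -1)) = Mul(Add(48, V), Pow(Add(u, Add(-7, u)), -1)) = Mul(Add(48, V), Pow(Add(-7, Mul(2, u)), -1)) = Mul(Pow(Add(-7, Mul(2, u)), -1), Add(48, V)))
Add(Add(Function('h')(-6), Mul(-1, -2083)), Mul(-1, Function('W')(Function('b')(-7), 49))) = Add(Add(46, Mul(-1, -2083)), Mul(-1, Mul(Pow(Add(-7, Mul(2, 49)), -1), Add(48, 4)))) = Add(Add(46, 2083), Mul(-1, Mul(Pow(Add(-7, 98), -1), 52))) = Add(2129, Mul(-1, Mul(Pow(91, -1), 52))) = Add(2129, Mul(-1, Mul(Rational(1, 91), 52))) = Add(2129, Mul(-1, Rational(4, 7))) = Add(2129, Rational(-4, 7)) = Rational(14899, 7)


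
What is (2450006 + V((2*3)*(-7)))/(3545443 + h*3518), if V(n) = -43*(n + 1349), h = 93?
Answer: 2393805/3872617 ≈ 0.61814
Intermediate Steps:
V(n) = -58007 - 43*n (V(n) = -43*(1349 + n) = -58007 - 43*n)
(2450006 + V((2*3)*(-7)))/(3545443 + h*3518) = (2450006 + (-58007 - 43*2*3*(-7)))/(3545443 + 93*3518) = (2450006 + (-58007 - 258*(-7)))/(3545443 + 327174) = (2450006 + (-58007 - 43*(-42)))/3872617 = (2450006 + (-58007 + 1806))*(1/3872617) = (2450006 - 56201)*(1/3872617) = 2393805*(1/3872617) = 2393805/3872617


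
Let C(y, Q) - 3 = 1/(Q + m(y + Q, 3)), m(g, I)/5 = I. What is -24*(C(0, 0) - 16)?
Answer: 1552/5 ≈ 310.40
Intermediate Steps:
m(g, I) = 5*I
C(y, Q) = 3 + 1/(15 + Q) (C(y, Q) = 3 + 1/(Q + 5*3) = 3 + 1/(Q + 15) = 3 + 1/(15 + Q))
-24*(C(0, 0) - 16) = -24*((46 + 3*0)/(15 + 0) - 16) = -24*((46 + 0)/15 - 16) = -24*((1/15)*46 - 16) = -24*(46/15 - 16) = -24*(-194/15) = 1552/5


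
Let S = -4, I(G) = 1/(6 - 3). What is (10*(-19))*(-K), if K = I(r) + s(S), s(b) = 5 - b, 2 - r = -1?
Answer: 5320/3 ≈ 1773.3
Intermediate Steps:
r = 3 (r = 2 - 1*(-1) = 2 + 1 = 3)
I(G) = ⅓ (I(G) = 1/3 = ⅓)
K = 28/3 (K = ⅓ + (5 - 1*(-4)) = ⅓ + (5 + 4) = ⅓ + 9 = 28/3 ≈ 9.3333)
(10*(-19))*(-K) = (10*(-19))*(-1*28/3) = -190*(-28/3) = 5320/3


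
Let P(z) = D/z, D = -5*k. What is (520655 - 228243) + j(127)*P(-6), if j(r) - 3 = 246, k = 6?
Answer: 293657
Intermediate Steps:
j(r) = 249 (j(r) = 3 + 246 = 249)
D = -30 (D = -5*6 = -30)
P(z) = -30/z
(520655 - 228243) + j(127)*P(-6) = (520655 - 228243) + 249*(-30/(-6)) = 292412 + 249*(-30*(-1/6)) = 292412 + 249*5 = 292412 + 1245 = 293657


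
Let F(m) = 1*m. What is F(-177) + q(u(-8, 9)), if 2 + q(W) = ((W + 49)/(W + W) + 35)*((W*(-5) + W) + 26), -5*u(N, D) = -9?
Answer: 33493/45 ≈ 744.29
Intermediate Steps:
u(N, D) = 9/5 (u(N, D) = -⅕*(-9) = 9/5)
q(W) = -2 + (26 - 4*W)*(35 + (49 + W)/(2*W)) (q(W) = -2 + ((W + 49)/(W + W) + 35)*((W*(-5) + W) + 26) = -2 + ((49 + W)/((2*W)) + 35)*((-5*W + W) + 26) = -2 + ((49 + W)*(1/(2*W)) + 35)*(-4*W + 26) = -2 + ((49 + W)/(2*W) + 35)*(26 - 4*W) = -2 + (35 + (49 + W)/(2*W))*(26 - 4*W) = -2 + (26 - 4*W)*(35 + (49 + W)/(2*W)))
F(m) = m
F(-177) + q(u(-8, 9)) = -177 + (823 - 142*9/5 + 637/(9/5)) = -177 + (823 - 1278/5 + 637*(5/9)) = -177 + (823 - 1278/5 + 3185/9) = -177 + 41458/45 = 33493/45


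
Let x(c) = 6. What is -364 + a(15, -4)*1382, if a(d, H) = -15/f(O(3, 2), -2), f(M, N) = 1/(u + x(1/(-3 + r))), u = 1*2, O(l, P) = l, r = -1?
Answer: -166204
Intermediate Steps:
u = 2
f(M, N) = 1/8 (f(M, N) = 1/(2 + 6) = 1/8)
a(d, H) = -120 (a(d, H) = -15/1/8 = -15*8 = -120)
-364 + a(15, -4)*1382 = -364 - 120*1382 = -364 - 165840 = -166204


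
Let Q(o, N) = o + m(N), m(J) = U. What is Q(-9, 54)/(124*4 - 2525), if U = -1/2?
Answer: 19/4058 ≈ 0.0046821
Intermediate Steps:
U = -½ (U = -1*½ = -½ ≈ -0.50000)
m(J) = -½
Q(o, N) = -½ + o (Q(o, N) = o - ½ = -½ + o)
Q(-9, 54)/(124*4 - 2525) = (-½ - 9)/(124*4 - 2525) = -19/(2*(496 - 2525)) = -19/2/(-2029) = -19/2*(-1/2029) = 19/4058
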